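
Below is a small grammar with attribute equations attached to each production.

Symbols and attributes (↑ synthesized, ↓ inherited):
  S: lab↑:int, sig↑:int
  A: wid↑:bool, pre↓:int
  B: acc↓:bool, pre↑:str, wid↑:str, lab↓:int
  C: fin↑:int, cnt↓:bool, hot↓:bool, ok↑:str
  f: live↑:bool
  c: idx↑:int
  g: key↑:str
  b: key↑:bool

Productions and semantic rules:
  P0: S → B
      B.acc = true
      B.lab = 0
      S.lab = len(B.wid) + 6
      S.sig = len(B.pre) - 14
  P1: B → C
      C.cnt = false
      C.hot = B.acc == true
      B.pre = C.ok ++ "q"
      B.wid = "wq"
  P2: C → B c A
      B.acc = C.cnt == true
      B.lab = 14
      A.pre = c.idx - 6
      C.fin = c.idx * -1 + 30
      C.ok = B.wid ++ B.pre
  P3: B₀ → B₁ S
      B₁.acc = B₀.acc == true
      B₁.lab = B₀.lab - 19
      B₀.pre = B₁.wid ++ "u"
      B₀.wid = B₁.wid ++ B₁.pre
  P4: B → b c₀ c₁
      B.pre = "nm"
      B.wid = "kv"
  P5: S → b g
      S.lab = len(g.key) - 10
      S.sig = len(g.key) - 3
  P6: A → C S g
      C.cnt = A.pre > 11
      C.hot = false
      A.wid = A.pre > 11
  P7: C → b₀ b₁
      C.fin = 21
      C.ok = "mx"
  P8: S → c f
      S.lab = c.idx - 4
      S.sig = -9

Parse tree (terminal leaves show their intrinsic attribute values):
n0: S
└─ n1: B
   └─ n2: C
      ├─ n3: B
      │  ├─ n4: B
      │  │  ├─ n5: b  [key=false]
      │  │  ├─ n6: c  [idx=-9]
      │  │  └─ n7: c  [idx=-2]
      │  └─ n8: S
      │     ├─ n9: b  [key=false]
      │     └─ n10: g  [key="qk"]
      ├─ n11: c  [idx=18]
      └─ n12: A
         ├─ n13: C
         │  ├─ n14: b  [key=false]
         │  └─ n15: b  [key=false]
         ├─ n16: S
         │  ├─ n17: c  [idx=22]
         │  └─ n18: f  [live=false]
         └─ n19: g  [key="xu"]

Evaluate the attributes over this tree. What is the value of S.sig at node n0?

1. n1.acc = true  [true]
2. n1.lab = 0  [0]
3. n2.cnt = false  [false]
4. n2.hot = true  [B.acc == true]
5. n3.acc = false  [C.cnt == true]
6. n3.lab = 14  [14]
7. n4.acc = false  [B₀.acc == true]
8. n4.lab = -5  [B₀.lab - 19]
9. n5.key = false  [terminal]
10. n6.idx = -9  [terminal]
11. n7.idx = -2  [terminal]
12. n4.pre = "nm"  ["nm"]
13. n4.wid = "kv"  ["kv"]
14. n9.key = false  [terminal]
15. n10.key = "qk"  [terminal]
16. n8.lab = -8  [len(g.key) - 10]
17. n8.sig = -1  [len(g.key) - 3]
18. n3.pre = "kvu"  [B₁.wid ++ "u"]
19. n3.wid = "kvnm"  [B₁.wid ++ B₁.pre]
20. n11.idx = 18  [terminal]
21. n12.pre = 12  [c.idx - 6]
22. n13.cnt = true  [A.pre > 11]
23. n13.hot = false  [false]
24. n14.key = false  [terminal]
25. n15.key = false  [terminal]
26. n13.fin = 21  [21]
27. n13.ok = "mx"  ["mx"]
28. n17.idx = 22  [terminal]
29. n18.live = false  [terminal]
30. n16.lab = 18  [c.idx - 4]
31. n16.sig = -9  [-9]
32. n19.key = "xu"  [terminal]
33. n12.wid = true  [A.pre > 11]
34. n2.fin = 12  [c.idx * -1 + 30]
35. n2.ok = "kvnmkvu"  [B.wid ++ B.pre]
36. n1.pre = "kvnmkvuq"  [C.ok ++ "q"]
37. n1.wid = "wq"  ["wq"]
38. n0.lab = 8  [len(B.wid) + 6]
39. n0.sig = -6  [len(B.pre) - 14]

-6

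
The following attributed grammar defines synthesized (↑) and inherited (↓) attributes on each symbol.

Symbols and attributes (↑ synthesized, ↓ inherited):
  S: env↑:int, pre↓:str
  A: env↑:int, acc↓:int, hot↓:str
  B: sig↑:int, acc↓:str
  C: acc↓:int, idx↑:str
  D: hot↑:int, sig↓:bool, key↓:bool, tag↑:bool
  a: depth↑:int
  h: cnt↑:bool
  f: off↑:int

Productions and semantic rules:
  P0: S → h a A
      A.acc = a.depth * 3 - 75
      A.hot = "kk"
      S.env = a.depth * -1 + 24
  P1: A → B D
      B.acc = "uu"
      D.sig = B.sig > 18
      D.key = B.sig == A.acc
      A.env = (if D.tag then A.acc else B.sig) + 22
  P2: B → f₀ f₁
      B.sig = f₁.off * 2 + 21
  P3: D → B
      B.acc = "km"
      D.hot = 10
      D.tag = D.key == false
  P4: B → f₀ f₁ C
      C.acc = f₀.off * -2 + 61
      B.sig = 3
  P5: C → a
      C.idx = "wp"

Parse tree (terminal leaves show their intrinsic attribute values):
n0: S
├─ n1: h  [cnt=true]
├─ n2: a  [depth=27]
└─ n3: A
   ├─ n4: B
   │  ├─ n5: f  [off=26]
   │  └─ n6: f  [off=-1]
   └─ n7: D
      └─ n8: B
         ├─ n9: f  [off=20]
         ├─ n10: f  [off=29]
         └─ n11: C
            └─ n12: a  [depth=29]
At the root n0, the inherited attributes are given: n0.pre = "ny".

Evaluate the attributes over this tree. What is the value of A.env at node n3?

1. n0.pre = "ny"  [given at root]
2. n1.cnt = true  [terminal]
3. n2.depth = 27  [terminal]
4. n3.acc = 6  [a.depth * 3 - 75]
5. n3.hot = "kk"  ["kk"]
6. n4.acc = "uu"  ["uu"]
7. n5.off = 26  [terminal]
8. n6.off = -1  [terminal]
9. n4.sig = 19  [f₁.off * 2 + 21]
10. n7.sig = true  [B.sig > 18]
11. n7.key = false  [B.sig == A.acc]
12. n8.acc = "km"  ["km"]
13. n9.off = 20  [terminal]
14. n10.off = 29  [terminal]
15. n11.acc = 21  [f₀.off * -2 + 61]
16. n12.depth = 29  [terminal]
17. n11.idx = "wp"  ["wp"]
18. n8.sig = 3  [3]
19. n7.hot = 10  [10]
20. n7.tag = true  [D.key == false]
21. n3.env = 28  [(if D.tag then A.acc else B.sig) + 22]
22. n0.env = -3  [a.depth * -1 + 24]

28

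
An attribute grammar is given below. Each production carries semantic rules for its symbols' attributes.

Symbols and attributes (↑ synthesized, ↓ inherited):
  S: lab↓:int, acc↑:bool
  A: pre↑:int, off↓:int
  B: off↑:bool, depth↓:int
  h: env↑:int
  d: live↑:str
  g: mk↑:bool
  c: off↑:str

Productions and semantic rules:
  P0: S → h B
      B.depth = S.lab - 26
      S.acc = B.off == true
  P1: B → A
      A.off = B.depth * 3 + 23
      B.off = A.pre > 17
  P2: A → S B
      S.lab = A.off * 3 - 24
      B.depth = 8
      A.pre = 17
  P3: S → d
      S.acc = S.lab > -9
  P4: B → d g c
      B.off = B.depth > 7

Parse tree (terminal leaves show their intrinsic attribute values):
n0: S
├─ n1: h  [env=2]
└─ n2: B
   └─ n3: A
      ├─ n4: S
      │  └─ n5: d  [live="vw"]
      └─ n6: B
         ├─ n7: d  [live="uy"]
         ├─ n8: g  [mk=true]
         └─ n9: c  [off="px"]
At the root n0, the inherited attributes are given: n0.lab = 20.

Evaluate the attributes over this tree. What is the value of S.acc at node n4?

false

1. n0.lab = 20  [given at root]
2. n1.env = 2  [terminal]
3. n2.depth = -6  [S.lab - 26]
4. n3.off = 5  [B.depth * 3 + 23]
5. n4.lab = -9  [A.off * 3 - 24]
6. n5.live = "vw"  [terminal]
7. n4.acc = false  [S.lab > -9]
8. n6.depth = 8  [8]
9. n7.live = "uy"  [terminal]
10. n8.mk = true  [terminal]
11. n9.off = "px"  [terminal]
12. n6.off = true  [B.depth > 7]
13. n3.pre = 17  [17]
14. n2.off = false  [A.pre > 17]
15. n0.acc = false  [B.off == true]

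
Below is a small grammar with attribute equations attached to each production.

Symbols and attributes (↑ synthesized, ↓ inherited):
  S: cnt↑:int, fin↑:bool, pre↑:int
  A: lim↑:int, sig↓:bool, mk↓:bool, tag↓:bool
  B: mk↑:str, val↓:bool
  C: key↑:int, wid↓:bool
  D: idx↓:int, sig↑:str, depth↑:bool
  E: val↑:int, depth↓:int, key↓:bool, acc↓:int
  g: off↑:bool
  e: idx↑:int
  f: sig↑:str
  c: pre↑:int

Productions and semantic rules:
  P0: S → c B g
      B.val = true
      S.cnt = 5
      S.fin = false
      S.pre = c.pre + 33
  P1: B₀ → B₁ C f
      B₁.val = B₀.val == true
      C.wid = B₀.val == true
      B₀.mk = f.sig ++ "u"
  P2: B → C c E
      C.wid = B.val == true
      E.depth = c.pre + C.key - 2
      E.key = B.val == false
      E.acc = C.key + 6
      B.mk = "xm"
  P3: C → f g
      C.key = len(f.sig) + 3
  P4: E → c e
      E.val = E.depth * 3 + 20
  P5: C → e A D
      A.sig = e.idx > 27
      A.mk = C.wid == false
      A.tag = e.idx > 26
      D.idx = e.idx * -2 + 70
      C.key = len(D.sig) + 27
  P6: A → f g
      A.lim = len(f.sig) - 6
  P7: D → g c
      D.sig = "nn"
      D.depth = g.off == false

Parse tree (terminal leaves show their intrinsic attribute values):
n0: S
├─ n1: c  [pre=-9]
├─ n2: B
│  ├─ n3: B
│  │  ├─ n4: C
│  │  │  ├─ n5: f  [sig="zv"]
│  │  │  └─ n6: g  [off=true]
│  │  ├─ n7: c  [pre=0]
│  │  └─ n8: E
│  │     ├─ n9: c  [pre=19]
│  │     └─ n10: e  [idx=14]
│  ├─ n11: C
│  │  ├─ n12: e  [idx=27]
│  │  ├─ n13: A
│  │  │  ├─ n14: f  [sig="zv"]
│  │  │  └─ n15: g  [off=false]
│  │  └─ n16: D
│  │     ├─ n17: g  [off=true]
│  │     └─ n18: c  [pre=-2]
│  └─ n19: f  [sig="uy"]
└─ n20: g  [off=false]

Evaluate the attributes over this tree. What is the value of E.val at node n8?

1. n1.pre = -9  [terminal]
2. n2.val = true  [true]
3. n3.val = true  [B₀.val == true]
4. n4.wid = true  [B.val == true]
5. n5.sig = "zv"  [terminal]
6. n6.off = true  [terminal]
7. n4.key = 5  [len(f.sig) + 3]
8. n7.pre = 0  [terminal]
9. n8.depth = 3  [c.pre + C.key - 2]
10. n8.key = false  [B.val == false]
11. n8.acc = 11  [C.key + 6]
12. n9.pre = 19  [terminal]
13. n10.idx = 14  [terminal]
14. n8.val = 29  [E.depth * 3 + 20]
15. n3.mk = "xm"  ["xm"]
16. n11.wid = true  [B₀.val == true]
17. n12.idx = 27  [terminal]
18. n13.sig = false  [e.idx > 27]
19. n13.mk = false  [C.wid == false]
20. n13.tag = true  [e.idx > 26]
21. n14.sig = "zv"  [terminal]
22. n15.off = false  [terminal]
23. n13.lim = -4  [len(f.sig) - 6]
24. n16.idx = 16  [e.idx * -2 + 70]
25. n17.off = true  [terminal]
26. n18.pre = -2  [terminal]
27. n16.sig = "nn"  ["nn"]
28. n16.depth = false  [g.off == false]
29. n11.key = 29  [len(D.sig) + 27]
30. n19.sig = "uy"  [terminal]
31. n2.mk = "uyu"  [f.sig ++ "u"]
32. n20.off = false  [terminal]
33. n0.cnt = 5  [5]
34. n0.fin = false  [false]
35. n0.pre = 24  [c.pre + 33]

29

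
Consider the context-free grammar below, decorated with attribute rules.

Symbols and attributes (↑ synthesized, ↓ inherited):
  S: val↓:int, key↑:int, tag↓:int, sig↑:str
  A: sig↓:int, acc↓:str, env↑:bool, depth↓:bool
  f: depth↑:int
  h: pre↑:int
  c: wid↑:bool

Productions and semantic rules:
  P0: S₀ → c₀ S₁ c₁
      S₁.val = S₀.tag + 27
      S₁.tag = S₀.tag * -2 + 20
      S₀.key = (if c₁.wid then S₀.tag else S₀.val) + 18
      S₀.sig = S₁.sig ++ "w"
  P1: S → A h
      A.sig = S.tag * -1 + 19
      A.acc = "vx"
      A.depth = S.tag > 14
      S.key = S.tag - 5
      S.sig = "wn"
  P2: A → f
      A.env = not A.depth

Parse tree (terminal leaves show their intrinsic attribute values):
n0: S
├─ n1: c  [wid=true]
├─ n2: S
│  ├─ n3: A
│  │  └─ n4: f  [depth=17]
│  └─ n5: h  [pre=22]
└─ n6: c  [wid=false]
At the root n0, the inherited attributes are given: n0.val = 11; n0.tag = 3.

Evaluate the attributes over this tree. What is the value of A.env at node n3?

true

1. n0.val = 11  [given at root]
2. n0.tag = 3  [given at root]
3. n1.wid = true  [terminal]
4. n2.val = 30  [S₀.tag + 27]
5. n2.tag = 14  [S₀.tag * -2 + 20]
6. n3.sig = 5  [S.tag * -1 + 19]
7. n3.acc = "vx"  ["vx"]
8. n3.depth = false  [S.tag > 14]
9. n4.depth = 17  [terminal]
10. n3.env = true  [not A.depth]
11. n5.pre = 22  [terminal]
12. n2.key = 9  [S.tag - 5]
13. n2.sig = "wn"  ["wn"]
14. n6.wid = false  [terminal]
15. n0.key = 29  [(if c₁.wid then S₀.tag else S₀.val) + 18]
16. n0.sig = "wnw"  [S₁.sig ++ "w"]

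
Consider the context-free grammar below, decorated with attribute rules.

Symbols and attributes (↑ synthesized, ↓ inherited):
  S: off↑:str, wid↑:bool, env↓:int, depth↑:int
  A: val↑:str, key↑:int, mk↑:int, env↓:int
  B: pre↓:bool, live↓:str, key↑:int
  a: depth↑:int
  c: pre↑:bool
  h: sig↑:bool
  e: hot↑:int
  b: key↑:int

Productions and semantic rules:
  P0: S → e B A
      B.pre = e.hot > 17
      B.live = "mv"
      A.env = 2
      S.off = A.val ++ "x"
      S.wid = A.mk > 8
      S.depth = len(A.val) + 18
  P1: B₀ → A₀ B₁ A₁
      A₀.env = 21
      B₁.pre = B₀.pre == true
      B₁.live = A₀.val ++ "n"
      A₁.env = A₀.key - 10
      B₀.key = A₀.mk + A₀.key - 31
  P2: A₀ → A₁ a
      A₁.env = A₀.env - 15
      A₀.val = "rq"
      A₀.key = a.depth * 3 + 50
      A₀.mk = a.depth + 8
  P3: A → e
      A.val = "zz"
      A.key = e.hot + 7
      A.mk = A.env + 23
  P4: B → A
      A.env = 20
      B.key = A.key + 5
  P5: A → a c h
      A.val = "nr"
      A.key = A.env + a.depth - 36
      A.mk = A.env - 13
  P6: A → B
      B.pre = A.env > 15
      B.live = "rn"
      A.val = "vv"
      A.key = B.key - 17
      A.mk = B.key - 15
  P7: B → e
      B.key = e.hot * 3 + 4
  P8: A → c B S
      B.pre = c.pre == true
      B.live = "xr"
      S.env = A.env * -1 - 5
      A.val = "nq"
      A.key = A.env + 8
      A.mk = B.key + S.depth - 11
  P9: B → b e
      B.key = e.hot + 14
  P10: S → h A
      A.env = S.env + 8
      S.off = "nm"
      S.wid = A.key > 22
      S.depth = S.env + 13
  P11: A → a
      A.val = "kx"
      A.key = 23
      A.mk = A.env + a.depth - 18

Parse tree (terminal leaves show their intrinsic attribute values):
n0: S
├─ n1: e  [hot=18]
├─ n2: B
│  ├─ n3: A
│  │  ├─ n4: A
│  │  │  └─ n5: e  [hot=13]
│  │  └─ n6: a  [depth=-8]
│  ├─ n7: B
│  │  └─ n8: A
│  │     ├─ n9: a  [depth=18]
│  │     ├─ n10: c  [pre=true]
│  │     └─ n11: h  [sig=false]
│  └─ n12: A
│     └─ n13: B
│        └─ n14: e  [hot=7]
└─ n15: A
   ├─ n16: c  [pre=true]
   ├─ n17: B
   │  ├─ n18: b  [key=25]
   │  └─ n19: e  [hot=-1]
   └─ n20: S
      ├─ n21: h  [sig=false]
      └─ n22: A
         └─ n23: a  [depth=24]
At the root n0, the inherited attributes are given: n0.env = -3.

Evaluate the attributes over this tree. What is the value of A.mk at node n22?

1. n0.env = -3  [given at root]
2. n1.hot = 18  [terminal]
3. n2.pre = true  [e.hot > 17]
4. n2.live = "mv"  ["mv"]
5. n3.env = 21  [21]
6. n4.env = 6  [A₀.env - 15]
7. n5.hot = 13  [terminal]
8. n4.val = "zz"  ["zz"]
9. n4.key = 20  [e.hot + 7]
10. n4.mk = 29  [A.env + 23]
11. n6.depth = -8  [terminal]
12. n3.val = "rq"  ["rq"]
13. n3.key = 26  [a.depth * 3 + 50]
14. n3.mk = 0  [a.depth + 8]
15. n7.pre = true  [B₀.pre == true]
16. n7.live = "rqn"  [A₀.val ++ "n"]
17. n8.env = 20  [20]
18. n9.depth = 18  [terminal]
19. n10.pre = true  [terminal]
20. n11.sig = false  [terminal]
21. n8.val = "nr"  ["nr"]
22. n8.key = 2  [A.env + a.depth - 36]
23. n8.mk = 7  [A.env - 13]
24. n7.key = 7  [A.key + 5]
25. n12.env = 16  [A₀.key - 10]
26. n13.pre = true  [A.env > 15]
27. n13.live = "rn"  ["rn"]
28. n14.hot = 7  [terminal]
29. n13.key = 25  [e.hot * 3 + 4]
30. n12.val = "vv"  ["vv"]
31. n12.key = 8  [B.key - 17]
32. n12.mk = 10  [B.key - 15]
33. n2.key = -5  [A₀.mk + A₀.key - 31]
34. n15.env = 2  [2]
35. n16.pre = true  [terminal]
36. n17.pre = true  [c.pre == true]
37. n17.live = "xr"  ["xr"]
38. n18.key = 25  [terminal]
39. n19.hot = -1  [terminal]
40. n17.key = 13  [e.hot + 14]
41. n20.env = -7  [A.env * -1 - 5]
42. n21.sig = false  [terminal]
43. n22.env = 1  [S.env + 8]
44. n23.depth = 24  [terminal]
45. n22.val = "kx"  ["kx"]
46. n22.key = 23  [23]
47. n22.mk = 7  [A.env + a.depth - 18]
48. n20.off = "nm"  ["nm"]
49. n20.wid = true  [A.key > 22]
50. n20.depth = 6  [S.env + 13]
51. n15.val = "nq"  ["nq"]
52. n15.key = 10  [A.env + 8]
53. n15.mk = 8  [B.key + S.depth - 11]
54. n0.off = "nqx"  [A.val ++ "x"]
55. n0.wid = false  [A.mk > 8]
56. n0.depth = 20  [len(A.val) + 18]

7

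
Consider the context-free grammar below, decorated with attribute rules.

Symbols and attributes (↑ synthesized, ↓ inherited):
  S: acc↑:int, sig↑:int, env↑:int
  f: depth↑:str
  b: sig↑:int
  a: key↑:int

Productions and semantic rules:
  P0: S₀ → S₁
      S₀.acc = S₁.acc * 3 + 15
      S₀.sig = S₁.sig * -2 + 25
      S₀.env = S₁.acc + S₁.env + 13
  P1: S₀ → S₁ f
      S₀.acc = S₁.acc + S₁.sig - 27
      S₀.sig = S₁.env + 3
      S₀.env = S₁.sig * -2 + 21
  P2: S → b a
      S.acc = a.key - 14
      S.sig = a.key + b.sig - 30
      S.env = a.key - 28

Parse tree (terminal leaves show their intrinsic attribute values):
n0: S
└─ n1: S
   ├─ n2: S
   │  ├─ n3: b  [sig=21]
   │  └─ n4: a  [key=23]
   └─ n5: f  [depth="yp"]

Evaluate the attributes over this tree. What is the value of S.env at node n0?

2

1. n3.sig = 21  [terminal]
2. n4.key = 23  [terminal]
3. n2.acc = 9  [a.key - 14]
4. n2.sig = 14  [a.key + b.sig - 30]
5. n2.env = -5  [a.key - 28]
6. n5.depth = "yp"  [terminal]
7. n1.acc = -4  [S₁.acc + S₁.sig - 27]
8. n1.sig = -2  [S₁.env + 3]
9. n1.env = -7  [S₁.sig * -2 + 21]
10. n0.acc = 3  [S₁.acc * 3 + 15]
11. n0.sig = 29  [S₁.sig * -2 + 25]
12. n0.env = 2  [S₁.acc + S₁.env + 13]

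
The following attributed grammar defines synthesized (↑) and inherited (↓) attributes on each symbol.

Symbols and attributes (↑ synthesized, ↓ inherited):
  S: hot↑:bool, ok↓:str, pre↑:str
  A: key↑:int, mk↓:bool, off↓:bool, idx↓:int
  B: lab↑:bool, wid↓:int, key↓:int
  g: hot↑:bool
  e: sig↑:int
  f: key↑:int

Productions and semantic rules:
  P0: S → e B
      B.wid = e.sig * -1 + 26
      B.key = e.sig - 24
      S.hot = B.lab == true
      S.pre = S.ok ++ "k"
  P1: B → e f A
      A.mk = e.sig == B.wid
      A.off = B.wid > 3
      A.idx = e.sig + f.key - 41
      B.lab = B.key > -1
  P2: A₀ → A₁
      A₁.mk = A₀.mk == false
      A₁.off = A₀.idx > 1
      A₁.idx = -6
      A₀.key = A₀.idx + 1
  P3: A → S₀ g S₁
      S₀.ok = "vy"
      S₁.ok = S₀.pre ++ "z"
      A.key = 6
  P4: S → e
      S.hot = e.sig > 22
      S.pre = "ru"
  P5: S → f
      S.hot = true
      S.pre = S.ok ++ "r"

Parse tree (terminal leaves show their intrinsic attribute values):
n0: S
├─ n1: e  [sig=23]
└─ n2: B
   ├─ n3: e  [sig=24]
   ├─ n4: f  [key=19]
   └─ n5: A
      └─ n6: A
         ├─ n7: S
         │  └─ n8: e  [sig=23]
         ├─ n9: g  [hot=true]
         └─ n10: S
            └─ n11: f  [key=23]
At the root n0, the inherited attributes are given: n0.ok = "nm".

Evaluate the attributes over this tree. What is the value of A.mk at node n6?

1. n0.ok = "nm"  [given at root]
2. n1.sig = 23  [terminal]
3. n2.wid = 3  [e.sig * -1 + 26]
4. n2.key = -1  [e.sig - 24]
5. n3.sig = 24  [terminal]
6. n4.key = 19  [terminal]
7. n5.mk = false  [e.sig == B.wid]
8. n5.off = false  [B.wid > 3]
9. n5.idx = 2  [e.sig + f.key - 41]
10. n6.mk = true  [A₀.mk == false]
11. n6.off = true  [A₀.idx > 1]
12. n6.idx = -6  [-6]
13. n7.ok = "vy"  ["vy"]
14. n8.sig = 23  [terminal]
15. n7.hot = true  [e.sig > 22]
16. n7.pre = "ru"  ["ru"]
17. n9.hot = true  [terminal]
18. n10.ok = "ruz"  [S₀.pre ++ "z"]
19. n11.key = 23  [terminal]
20. n10.hot = true  [true]
21. n10.pre = "ruzr"  [S.ok ++ "r"]
22. n6.key = 6  [6]
23. n5.key = 3  [A₀.idx + 1]
24. n2.lab = false  [B.key > -1]
25. n0.hot = false  [B.lab == true]
26. n0.pre = "nmk"  [S.ok ++ "k"]

true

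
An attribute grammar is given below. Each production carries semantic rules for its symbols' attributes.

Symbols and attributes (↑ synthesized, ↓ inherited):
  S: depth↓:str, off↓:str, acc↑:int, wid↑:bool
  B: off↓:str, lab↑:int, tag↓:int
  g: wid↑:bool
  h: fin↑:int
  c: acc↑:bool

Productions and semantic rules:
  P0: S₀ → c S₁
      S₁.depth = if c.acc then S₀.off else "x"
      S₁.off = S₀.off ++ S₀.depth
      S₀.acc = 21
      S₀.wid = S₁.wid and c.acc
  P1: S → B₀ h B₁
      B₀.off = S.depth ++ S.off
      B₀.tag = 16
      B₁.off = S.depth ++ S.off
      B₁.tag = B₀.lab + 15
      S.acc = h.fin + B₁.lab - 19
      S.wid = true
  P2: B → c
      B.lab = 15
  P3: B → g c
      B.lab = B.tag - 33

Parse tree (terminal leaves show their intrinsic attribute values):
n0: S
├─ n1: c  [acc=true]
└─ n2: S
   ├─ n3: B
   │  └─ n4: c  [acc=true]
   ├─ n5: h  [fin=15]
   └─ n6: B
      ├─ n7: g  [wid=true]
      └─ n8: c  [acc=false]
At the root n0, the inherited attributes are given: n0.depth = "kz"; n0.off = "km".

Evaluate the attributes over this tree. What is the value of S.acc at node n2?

-7

1. n0.depth = "kz"  [given at root]
2. n0.off = "km"  [given at root]
3. n1.acc = true  [terminal]
4. n2.depth = "km"  [if c.acc then S₀.off else "x"]
5. n2.off = "kmkz"  [S₀.off ++ S₀.depth]
6. n3.off = "kmkmkz"  [S.depth ++ S.off]
7. n3.tag = 16  [16]
8. n4.acc = true  [terminal]
9. n3.lab = 15  [15]
10. n5.fin = 15  [terminal]
11. n6.off = "kmkmkz"  [S.depth ++ S.off]
12. n6.tag = 30  [B₀.lab + 15]
13. n7.wid = true  [terminal]
14. n8.acc = false  [terminal]
15. n6.lab = -3  [B.tag - 33]
16. n2.acc = -7  [h.fin + B₁.lab - 19]
17. n2.wid = true  [true]
18. n0.acc = 21  [21]
19. n0.wid = true  [S₁.wid and c.acc]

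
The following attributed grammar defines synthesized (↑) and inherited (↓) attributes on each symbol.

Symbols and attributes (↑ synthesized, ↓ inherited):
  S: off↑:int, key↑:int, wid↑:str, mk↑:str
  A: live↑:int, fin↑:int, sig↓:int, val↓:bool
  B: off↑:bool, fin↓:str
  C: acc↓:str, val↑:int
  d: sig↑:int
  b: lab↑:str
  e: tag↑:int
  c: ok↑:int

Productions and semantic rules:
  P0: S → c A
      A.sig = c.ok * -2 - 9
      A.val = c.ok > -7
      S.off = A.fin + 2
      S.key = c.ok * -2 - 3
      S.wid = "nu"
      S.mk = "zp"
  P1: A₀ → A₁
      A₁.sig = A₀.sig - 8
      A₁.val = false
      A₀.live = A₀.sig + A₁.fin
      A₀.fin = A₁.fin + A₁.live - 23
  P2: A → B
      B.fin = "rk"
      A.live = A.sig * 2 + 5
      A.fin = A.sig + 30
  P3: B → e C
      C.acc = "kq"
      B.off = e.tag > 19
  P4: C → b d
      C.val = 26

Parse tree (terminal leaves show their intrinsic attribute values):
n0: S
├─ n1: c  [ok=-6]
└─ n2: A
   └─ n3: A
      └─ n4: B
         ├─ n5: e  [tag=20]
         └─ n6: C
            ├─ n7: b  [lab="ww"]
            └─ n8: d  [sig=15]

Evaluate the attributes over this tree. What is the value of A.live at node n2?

28

1. n1.ok = -6  [terminal]
2. n2.sig = 3  [c.ok * -2 - 9]
3. n2.val = true  [c.ok > -7]
4. n3.sig = -5  [A₀.sig - 8]
5. n3.val = false  [false]
6. n4.fin = "rk"  ["rk"]
7. n5.tag = 20  [terminal]
8. n6.acc = "kq"  ["kq"]
9. n7.lab = "ww"  [terminal]
10. n8.sig = 15  [terminal]
11. n6.val = 26  [26]
12. n4.off = true  [e.tag > 19]
13. n3.live = -5  [A.sig * 2 + 5]
14. n3.fin = 25  [A.sig + 30]
15. n2.live = 28  [A₀.sig + A₁.fin]
16. n2.fin = -3  [A₁.fin + A₁.live - 23]
17. n0.off = -1  [A.fin + 2]
18. n0.key = 9  [c.ok * -2 - 3]
19. n0.wid = "nu"  ["nu"]
20. n0.mk = "zp"  ["zp"]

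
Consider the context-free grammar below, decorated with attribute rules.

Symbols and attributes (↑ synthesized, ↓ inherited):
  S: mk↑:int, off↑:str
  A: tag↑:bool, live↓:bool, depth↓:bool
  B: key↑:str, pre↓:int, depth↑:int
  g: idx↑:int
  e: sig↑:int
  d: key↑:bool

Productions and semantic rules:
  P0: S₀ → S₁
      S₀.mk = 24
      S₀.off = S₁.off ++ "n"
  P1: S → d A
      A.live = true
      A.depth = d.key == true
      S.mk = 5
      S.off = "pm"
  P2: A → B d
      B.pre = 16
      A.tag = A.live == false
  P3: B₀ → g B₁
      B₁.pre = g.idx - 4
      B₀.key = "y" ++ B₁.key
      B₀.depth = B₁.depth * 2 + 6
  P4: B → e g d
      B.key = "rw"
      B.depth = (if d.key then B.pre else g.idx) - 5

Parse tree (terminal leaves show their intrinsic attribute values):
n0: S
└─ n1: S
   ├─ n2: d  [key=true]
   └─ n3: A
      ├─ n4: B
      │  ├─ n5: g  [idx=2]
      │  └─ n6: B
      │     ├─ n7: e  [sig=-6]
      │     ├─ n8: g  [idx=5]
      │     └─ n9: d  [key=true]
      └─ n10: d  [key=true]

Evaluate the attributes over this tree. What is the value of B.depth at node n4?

1. n2.key = true  [terminal]
2. n3.live = true  [true]
3. n3.depth = true  [d.key == true]
4. n4.pre = 16  [16]
5. n5.idx = 2  [terminal]
6. n6.pre = -2  [g.idx - 4]
7. n7.sig = -6  [terminal]
8. n8.idx = 5  [terminal]
9. n9.key = true  [terminal]
10. n6.key = "rw"  ["rw"]
11. n6.depth = -7  [(if d.key then B.pre else g.idx) - 5]
12. n4.key = "yrw"  ["y" ++ B₁.key]
13. n4.depth = -8  [B₁.depth * 2 + 6]
14. n10.key = true  [terminal]
15. n3.tag = false  [A.live == false]
16. n1.mk = 5  [5]
17. n1.off = "pm"  ["pm"]
18. n0.mk = 24  [24]
19. n0.off = "pmn"  [S₁.off ++ "n"]

-8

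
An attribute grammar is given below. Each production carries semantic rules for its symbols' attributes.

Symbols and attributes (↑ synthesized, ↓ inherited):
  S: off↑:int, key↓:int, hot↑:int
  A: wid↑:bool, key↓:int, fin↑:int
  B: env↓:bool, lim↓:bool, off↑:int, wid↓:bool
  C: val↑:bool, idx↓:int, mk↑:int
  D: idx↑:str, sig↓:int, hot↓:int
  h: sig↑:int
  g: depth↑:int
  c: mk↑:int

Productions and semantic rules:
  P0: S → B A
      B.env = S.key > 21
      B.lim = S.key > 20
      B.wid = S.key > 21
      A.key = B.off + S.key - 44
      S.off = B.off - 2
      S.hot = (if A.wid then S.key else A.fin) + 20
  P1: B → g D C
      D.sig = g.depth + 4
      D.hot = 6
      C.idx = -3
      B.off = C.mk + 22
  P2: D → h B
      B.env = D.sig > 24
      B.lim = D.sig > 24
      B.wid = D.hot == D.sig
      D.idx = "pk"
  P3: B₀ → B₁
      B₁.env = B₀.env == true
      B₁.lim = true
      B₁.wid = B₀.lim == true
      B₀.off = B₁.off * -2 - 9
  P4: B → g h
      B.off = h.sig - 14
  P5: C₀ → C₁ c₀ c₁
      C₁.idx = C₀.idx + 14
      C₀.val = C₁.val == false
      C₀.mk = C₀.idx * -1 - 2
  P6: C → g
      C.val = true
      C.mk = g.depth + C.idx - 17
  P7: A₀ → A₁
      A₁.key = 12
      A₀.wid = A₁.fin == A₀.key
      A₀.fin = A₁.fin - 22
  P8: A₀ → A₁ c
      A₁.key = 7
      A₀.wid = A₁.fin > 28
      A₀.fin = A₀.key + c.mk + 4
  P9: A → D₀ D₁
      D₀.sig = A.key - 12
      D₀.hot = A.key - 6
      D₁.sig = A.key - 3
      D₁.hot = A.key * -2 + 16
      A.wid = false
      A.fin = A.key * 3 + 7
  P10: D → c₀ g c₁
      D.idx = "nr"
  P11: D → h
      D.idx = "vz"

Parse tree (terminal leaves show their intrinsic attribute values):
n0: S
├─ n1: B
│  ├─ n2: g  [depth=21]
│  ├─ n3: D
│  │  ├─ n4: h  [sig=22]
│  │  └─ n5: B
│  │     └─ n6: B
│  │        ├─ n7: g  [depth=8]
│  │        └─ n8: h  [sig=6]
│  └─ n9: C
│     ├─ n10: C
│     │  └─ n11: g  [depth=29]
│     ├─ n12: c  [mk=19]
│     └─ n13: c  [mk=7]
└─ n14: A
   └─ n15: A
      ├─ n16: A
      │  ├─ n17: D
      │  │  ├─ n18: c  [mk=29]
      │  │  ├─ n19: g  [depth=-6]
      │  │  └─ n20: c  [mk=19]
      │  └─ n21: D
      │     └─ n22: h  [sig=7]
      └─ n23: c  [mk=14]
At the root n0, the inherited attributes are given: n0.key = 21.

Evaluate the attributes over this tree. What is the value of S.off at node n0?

1. n0.key = 21  [given at root]
2. n1.env = false  [S.key > 21]
3. n1.lim = true  [S.key > 20]
4. n1.wid = false  [S.key > 21]
5. n2.depth = 21  [terminal]
6. n3.sig = 25  [g.depth + 4]
7. n3.hot = 6  [6]
8. n4.sig = 22  [terminal]
9. n5.env = true  [D.sig > 24]
10. n5.lim = true  [D.sig > 24]
11. n5.wid = false  [D.hot == D.sig]
12. n6.env = true  [B₀.env == true]
13. n6.lim = true  [true]
14. n6.wid = true  [B₀.lim == true]
15. n7.depth = 8  [terminal]
16. n8.sig = 6  [terminal]
17. n6.off = -8  [h.sig - 14]
18. n5.off = 7  [B₁.off * -2 - 9]
19. n3.idx = "pk"  ["pk"]
20. n9.idx = -3  [-3]
21. n10.idx = 11  [C₀.idx + 14]
22. n11.depth = 29  [terminal]
23. n10.val = true  [true]
24. n10.mk = 23  [g.depth + C.idx - 17]
25. n12.mk = 19  [terminal]
26. n13.mk = 7  [terminal]
27. n9.val = false  [C₁.val == false]
28. n9.mk = 1  [C₀.idx * -1 - 2]
29. n1.off = 23  [C.mk + 22]
30. n14.key = 0  [B.off + S.key - 44]
31. n15.key = 12  [12]
32. n16.key = 7  [7]
33. n17.sig = -5  [A.key - 12]
34. n17.hot = 1  [A.key - 6]
35. n18.mk = 29  [terminal]
36. n19.depth = -6  [terminal]
37. n20.mk = 19  [terminal]
38. n17.idx = "nr"  ["nr"]
39. n21.sig = 4  [A.key - 3]
40. n21.hot = 2  [A.key * -2 + 16]
41. n22.sig = 7  [terminal]
42. n21.idx = "vz"  ["vz"]
43. n16.wid = false  [false]
44. n16.fin = 28  [A.key * 3 + 7]
45. n23.mk = 14  [terminal]
46. n15.wid = false  [A₁.fin > 28]
47. n15.fin = 30  [A₀.key + c.mk + 4]
48. n14.wid = false  [A₁.fin == A₀.key]
49. n14.fin = 8  [A₁.fin - 22]
50. n0.off = 21  [B.off - 2]
51. n0.hot = 28  [(if A.wid then S.key else A.fin) + 20]

21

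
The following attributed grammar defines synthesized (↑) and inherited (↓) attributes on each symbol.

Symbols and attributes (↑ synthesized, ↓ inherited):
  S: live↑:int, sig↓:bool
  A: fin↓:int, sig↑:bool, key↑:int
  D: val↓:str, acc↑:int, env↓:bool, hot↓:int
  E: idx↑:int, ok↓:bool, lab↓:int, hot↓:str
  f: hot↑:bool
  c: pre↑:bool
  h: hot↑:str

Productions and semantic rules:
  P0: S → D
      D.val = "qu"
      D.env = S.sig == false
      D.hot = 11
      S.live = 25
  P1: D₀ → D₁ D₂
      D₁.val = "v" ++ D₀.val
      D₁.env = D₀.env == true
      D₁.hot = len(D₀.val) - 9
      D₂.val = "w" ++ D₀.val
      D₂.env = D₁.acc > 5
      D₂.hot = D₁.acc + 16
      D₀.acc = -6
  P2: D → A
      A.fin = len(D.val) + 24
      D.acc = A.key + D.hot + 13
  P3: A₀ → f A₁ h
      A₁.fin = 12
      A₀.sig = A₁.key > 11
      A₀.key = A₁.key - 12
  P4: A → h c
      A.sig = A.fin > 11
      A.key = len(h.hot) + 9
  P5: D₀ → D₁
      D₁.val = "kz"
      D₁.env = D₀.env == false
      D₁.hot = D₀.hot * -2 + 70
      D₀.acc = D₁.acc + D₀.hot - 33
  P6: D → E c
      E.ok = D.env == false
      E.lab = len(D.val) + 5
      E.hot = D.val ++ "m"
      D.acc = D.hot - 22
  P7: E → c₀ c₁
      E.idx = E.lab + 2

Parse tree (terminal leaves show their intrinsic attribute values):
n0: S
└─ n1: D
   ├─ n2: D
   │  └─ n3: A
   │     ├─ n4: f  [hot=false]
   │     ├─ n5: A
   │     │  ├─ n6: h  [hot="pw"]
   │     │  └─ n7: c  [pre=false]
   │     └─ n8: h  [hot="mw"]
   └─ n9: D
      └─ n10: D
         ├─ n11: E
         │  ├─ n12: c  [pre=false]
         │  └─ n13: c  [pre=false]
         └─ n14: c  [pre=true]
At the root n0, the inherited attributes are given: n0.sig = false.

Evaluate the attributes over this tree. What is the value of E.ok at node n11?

false

1. n0.sig = false  [given at root]
2. n1.val = "qu"  ["qu"]
3. n1.env = true  [S.sig == false]
4. n1.hot = 11  [11]
5. n2.val = "vqu"  ["v" ++ D₀.val]
6. n2.env = true  [D₀.env == true]
7. n2.hot = -7  [len(D₀.val) - 9]
8. n3.fin = 27  [len(D.val) + 24]
9. n4.hot = false  [terminal]
10. n5.fin = 12  [12]
11. n6.hot = "pw"  [terminal]
12. n7.pre = false  [terminal]
13. n5.sig = true  [A.fin > 11]
14. n5.key = 11  [len(h.hot) + 9]
15. n8.hot = "mw"  [terminal]
16. n3.sig = false  [A₁.key > 11]
17. n3.key = -1  [A₁.key - 12]
18. n2.acc = 5  [A.key + D.hot + 13]
19. n9.val = "wqu"  ["w" ++ D₀.val]
20. n9.env = false  [D₁.acc > 5]
21. n9.hot = 21  [D₁.acc + 16]
22. n10.val = "kz"  ["kz"]
23. n10.env = true  [D₀.env == false]
24. n10.hot = 28  [D₀.hot * -2 + 70]
25. n11.ok = false  [D.env == false]
26. n11.lab = 7  [len(D.val) + 5]
27. n11.hot = "kzm"  [D.val ++ "m"]
28. n12.pre = false  [terminal]
29. n13.pre = false  [terminal]
30. n11.idx = 9  [E.lab + 2]
31. n14.pre = true  [terminal]
32. n10.acc = 6  [D.hot - 22]
33. n9.acc = -6  [D₁.acc + D₀.hot - 33]
34. n1.acc = -6  [-6]
35. n0.live = 25  [25]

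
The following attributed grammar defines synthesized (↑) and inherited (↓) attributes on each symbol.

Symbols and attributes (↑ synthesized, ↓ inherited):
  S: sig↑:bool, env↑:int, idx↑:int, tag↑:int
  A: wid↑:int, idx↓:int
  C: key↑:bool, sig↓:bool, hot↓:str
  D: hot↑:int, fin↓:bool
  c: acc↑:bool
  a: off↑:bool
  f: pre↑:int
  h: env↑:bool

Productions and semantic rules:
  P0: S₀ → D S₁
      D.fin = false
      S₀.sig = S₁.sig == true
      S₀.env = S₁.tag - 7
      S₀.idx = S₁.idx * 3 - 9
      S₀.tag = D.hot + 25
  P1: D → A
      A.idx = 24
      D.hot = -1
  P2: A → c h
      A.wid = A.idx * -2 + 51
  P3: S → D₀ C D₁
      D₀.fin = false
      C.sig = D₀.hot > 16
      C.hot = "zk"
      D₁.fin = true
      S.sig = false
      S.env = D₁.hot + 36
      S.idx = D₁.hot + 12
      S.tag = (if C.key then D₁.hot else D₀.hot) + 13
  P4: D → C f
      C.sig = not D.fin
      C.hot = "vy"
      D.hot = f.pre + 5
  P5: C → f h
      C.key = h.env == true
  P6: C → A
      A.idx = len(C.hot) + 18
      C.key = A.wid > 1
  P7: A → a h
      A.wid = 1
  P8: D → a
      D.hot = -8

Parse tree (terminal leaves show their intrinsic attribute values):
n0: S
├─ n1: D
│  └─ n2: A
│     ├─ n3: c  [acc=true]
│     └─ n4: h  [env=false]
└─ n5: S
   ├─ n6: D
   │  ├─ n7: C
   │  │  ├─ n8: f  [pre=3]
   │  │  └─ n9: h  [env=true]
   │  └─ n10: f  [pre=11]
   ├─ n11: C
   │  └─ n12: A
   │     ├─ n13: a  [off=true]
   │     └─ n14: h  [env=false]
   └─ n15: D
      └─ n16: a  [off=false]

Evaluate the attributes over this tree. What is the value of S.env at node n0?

22

1. n1.fin = false  [false]
2. n2.idx = 24  [24]
3. n3.acc = true  [terminal]
4. n4.env = false  [terminal]
5. n2.wid = 3  [A.idx * -2 + 51]
6. n1.hot = -1  [-1]
7. n6.fin = false  [false]
8. n7.sig = true  [not D.fin]
9. n7.hot = "vy"  ["vy"]
10. n8.pre = 3  [terminal]
11. n9.env = true  [terminal]
12. n7.key = true  [h.env == true]
13. n10.pre = 11  [terminal]
14. n6.hot = 16  [f.pre + 5]
15. n11.sig = false  [D₀.hot > 16]
16. n11.hot = "zk"  ["zk"]
17. n12.idx = 20  [len(C.hot) + 18]
18. n13.off = true  [terminal]
19. n14.env = false  [terminal]
20. n12.wid = 1  [1]
21. n11.key = false  [A.wid > 1]
22. n15.fin = true  [true]
23. n16.off = false  [terminal]
24. n15.hot = -8  [-8]
25. n5.sig = false  [false]
26. n5.env = 28  [D₁.hot + 36]
27. n5.idx = 4  [D₁.hot + 12]
28. n5.tag = 29  [(if C.key then D₁.hot else D₀.hot) + 13]
29. n0.sig = false  [S₁.sig == true]
30. n0.env = 22  [S₁.tag - 7]
31. n0.idx = 3  [S₁.idx * 3 - 9]
32. n0.tag = 24  [D.hot + 25]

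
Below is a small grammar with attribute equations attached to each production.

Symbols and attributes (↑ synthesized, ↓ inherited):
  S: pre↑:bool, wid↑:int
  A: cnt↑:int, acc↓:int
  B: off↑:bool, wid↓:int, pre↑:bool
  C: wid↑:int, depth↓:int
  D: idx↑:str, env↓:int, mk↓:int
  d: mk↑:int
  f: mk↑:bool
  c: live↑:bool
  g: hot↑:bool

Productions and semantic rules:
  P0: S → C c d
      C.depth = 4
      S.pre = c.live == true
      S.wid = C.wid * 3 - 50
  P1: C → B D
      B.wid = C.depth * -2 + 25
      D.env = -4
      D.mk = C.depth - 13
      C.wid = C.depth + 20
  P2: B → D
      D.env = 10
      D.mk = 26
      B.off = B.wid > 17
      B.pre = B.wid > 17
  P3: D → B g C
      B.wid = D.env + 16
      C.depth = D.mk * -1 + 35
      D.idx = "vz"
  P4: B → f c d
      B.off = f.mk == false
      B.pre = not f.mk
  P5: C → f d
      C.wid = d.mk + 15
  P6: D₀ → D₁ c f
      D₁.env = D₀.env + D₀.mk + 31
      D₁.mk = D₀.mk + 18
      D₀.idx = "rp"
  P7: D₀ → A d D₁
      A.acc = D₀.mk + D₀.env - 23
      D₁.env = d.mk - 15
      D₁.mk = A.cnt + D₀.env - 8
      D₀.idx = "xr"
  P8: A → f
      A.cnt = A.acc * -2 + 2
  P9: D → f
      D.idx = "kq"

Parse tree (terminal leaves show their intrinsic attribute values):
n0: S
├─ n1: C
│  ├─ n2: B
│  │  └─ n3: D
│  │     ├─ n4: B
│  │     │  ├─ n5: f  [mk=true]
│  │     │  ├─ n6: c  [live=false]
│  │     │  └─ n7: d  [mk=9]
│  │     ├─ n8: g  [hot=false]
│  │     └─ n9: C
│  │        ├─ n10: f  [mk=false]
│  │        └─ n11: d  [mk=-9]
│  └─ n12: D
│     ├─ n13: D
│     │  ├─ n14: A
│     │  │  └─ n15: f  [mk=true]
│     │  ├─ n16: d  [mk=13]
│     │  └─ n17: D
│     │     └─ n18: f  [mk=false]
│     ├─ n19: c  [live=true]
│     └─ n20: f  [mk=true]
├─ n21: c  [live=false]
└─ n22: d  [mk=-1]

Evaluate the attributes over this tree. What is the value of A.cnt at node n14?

1. n1.depth = 4  [4]
2. n2.wid = 17  [C.depth * -2 + 25]
3. n3.env = 10  [10]
4. n3.mk = 26  [26]
5. n4.wid = 26  [D.env + 16]
6. n5.mk = true  [terminal]
7. n6.live = false  [terminal]
8. n7.mk = 9  [terminal]
9. n4.off = false  [f.mk == false]
10. n4.pre = false  [not f.mk]
11. n8.hot = false  [terminal]
12. n9.depth = 9  [D.mk * -1 + 35]
13. n10.mk = false  [terminal]
14. n11.mk = -9  [terminal]
15. n9.wid = 6  [d.mk + 15]
16. n3.idx = "vz"  ["vz"]
17. n2.off = false  [B.wid > 17]
18. n2.pre = false  [B.wid > 17]
19. n12.env = -4  [-4]
20. n12.mk = -9  [C.depth - 13]
21. n13.env = 18  [D₀.env + D₀.mk + 31]
22. n13.mk = 9  [D₀.mk + 18]
23. n14.acc = 4  [D₀.mk + D₀.env - 23]
24. n15.mk = true  [terminal]
25. n14.cnt = -6  [A.acc * -2 + 2]
26. n16.mk = 13  [terminal]
27. n17.env = -2  [d.mk - 15]
28. n17.mk = 4  [A.cnt + D₀.env - 8]
29. n18.mk = false  [terminal]
30. n17.idx = "kq"  ["kq"]
31. n13.idx = "xr"  ["xr"]
32. n19.live = true  [terminal]
33. n20.mk = true  [terminal]
34. n12.idx = "rp"  ["rp"]
35. n1.wid = 24  [C.depth + 20]
36. n21.live = false  [terminal]
37. n22.mk = -1  [terminal]
38. n0.pre = false  [c.live == true]
39. n0.wid = 22  [C.wid * 3 - 50]

-6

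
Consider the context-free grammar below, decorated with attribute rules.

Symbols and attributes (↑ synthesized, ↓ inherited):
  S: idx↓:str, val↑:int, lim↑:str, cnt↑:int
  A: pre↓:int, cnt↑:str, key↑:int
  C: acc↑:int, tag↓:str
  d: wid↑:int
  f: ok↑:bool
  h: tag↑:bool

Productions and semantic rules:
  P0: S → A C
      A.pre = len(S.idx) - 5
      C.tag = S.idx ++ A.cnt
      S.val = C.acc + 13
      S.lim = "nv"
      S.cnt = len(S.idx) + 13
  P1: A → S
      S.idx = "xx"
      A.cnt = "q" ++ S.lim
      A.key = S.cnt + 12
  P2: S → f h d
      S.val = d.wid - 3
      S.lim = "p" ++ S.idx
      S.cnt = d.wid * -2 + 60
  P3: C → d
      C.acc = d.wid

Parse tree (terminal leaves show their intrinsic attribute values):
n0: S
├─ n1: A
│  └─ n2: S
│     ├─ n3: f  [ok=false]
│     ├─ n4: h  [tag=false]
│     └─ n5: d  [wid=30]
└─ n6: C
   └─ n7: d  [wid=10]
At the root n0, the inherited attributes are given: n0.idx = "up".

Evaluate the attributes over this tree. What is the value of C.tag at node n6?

1. n0.idx = "up"  [given at root]
2. n1.pre = -3  [len(S.idx) - 5]
3. n2.idx = "xx"  ["xx"]
4. n3.ok = false  [terminal]
5. n4.tag = false  [terminal]
6. n5.wid = 30  [terminal]
7. n2.val = 27  [d.wid - 3]
8. n2.lim = "pxx"  ["p" ++ S.idx]
9. n2.cnt = 0  [d.wid * -2 + 60]
10. n1.cnt = "qpxx"  ["q" ++ S.lim]
11. n1.key = 12  [S.cnt + 12]
12. n6.tag = "upqpxx"  [S.idx ++ A.cnt]
13. n7.wid = 10  [terminal]
14. n6.acc = 10  [d.wid]
15. n0.val = 23  [C.acc + 13]
16. n0.lim = "nv"  ["nv"]
17. n0.cnt = 15  [len(S.idx) + 13]

"upqpxx"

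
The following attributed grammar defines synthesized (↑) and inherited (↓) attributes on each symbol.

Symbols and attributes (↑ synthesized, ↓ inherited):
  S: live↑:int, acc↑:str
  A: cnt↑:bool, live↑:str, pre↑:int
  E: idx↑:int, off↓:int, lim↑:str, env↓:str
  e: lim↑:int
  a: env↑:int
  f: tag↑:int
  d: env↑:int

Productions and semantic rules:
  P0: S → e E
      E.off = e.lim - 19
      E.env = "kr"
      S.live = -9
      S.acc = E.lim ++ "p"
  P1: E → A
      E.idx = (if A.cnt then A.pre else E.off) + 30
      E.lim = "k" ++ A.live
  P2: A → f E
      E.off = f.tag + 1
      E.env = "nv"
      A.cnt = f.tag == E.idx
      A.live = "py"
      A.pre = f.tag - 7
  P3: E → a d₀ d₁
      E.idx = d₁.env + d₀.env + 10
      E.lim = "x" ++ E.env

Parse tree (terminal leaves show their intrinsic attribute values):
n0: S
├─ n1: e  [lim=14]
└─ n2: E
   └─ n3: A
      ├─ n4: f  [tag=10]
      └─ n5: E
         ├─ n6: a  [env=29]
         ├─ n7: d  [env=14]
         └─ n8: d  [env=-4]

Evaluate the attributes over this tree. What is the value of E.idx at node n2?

1. n1.lim = 14  [terminal]
2. n2.off = -5  [e.lim - 19]
3. n2.env = "kr"  ["kr"]
4. n4.tag = 10  [terminal]
5. n5.off = 11  [f.tag + 1]
6. n5.env = "nv"  ["nv"]
7. n6.env = 29  [terminal]
8. n7.env = 14  [terminal]
9. n8.env = -4  [terminal]
10. n5.idx = 20  [d₁.env + d₀.env + 10]
11. n5.lim = "xnv"  ["x" ++ E.env]
12. n3.cnt = false  [f.tag == E.idx]
13. n3.live = "py"  ["py"]
14. n3.pre = 3  [f.tag - 7]
15. n2.idx = 25  [(if A.cnt then A.pre else E.off) + 30]
16. n2.lim = "kpy"  ["k" ++ A.live]
17. n0.live = -9  [-9]
18. n0.acc = "kpyp"  [E.lim ++ "p"]

25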